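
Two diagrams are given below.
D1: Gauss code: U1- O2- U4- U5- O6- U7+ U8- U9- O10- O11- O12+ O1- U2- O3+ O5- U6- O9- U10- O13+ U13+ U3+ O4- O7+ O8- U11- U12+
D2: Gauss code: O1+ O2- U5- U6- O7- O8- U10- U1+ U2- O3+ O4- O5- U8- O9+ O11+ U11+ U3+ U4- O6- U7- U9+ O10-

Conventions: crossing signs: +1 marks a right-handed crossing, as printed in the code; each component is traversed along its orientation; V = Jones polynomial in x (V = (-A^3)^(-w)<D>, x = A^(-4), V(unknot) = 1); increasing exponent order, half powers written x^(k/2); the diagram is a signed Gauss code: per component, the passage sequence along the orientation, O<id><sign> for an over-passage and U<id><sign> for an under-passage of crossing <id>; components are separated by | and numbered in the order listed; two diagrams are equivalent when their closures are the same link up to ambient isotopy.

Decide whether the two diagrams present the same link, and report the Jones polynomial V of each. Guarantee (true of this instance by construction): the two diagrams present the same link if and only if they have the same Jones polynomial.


same link: no
V(D1) = -x^-9 + 2x^-8 - 3x^-7 + 3x^-6 - 3x^-5 + 3x^-4 - x^-3 + x^-2  [13 crossings, <D> = -A^-7 + A^-3 - 3A + 3A^5 - 3A^9 + 3A^13 - 2A^17 + A^21, w = -5]
D2 (bracket -A^-5 + A^-1 - 2A^3 + A^7 - A^11 + A^15; 11 crossings at w = -3): V = -x^-6 + x^-5 - x^-4 + 2x^-3 - x^-2 + x^-1
note: 2 values of V(x) split the 2 diagrams


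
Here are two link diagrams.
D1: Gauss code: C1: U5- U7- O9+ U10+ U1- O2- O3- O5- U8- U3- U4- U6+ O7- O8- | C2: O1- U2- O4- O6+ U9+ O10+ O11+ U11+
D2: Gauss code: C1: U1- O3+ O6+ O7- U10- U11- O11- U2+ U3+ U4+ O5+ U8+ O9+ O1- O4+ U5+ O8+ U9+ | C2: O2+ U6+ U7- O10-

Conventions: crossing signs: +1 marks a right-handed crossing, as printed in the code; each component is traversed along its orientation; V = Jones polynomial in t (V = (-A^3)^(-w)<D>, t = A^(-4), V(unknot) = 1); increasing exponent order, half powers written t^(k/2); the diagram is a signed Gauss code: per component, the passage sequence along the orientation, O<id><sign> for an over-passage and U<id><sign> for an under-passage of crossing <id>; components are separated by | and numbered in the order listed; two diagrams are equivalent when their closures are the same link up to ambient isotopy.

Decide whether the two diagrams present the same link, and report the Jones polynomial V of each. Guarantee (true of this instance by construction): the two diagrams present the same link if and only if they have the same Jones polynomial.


equivalent: no
D1 (bracket A^-7 + A^-3 + A - A^9; 11 crossings at w = -3): V = t^(-9/2) - t^(-5/2) - t^(-3/2) - t^(-1/2)
D2 (bracket -A^-9 + A^-1 + A^3 + A^7; 11 crossings at w = +3): V = -t^(1/2) - t^(3/2) - t^(5/2) + t^(9/2)
key observation: 2 values of V(t) split the 2 diagrams


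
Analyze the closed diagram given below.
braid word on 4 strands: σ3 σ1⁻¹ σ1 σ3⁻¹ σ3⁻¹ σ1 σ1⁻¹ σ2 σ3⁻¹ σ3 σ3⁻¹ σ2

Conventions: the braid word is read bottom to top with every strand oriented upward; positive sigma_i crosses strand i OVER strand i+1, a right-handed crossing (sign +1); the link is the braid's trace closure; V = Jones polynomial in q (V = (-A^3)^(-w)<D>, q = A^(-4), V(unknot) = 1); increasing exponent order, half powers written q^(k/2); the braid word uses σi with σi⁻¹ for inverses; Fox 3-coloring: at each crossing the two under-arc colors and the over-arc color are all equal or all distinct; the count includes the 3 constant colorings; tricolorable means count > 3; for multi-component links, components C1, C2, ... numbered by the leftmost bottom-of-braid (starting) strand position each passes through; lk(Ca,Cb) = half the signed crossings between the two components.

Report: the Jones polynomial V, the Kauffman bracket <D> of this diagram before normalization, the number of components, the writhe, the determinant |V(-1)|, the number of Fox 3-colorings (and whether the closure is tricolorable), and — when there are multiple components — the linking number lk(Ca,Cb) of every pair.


Jones polynomial: V(q) = -q^(-5/2) - q^(5/2)
<D> = -A^-10 - A^10; writhe 0
components 2, writhe 0 (12 crossings)
linking number lk(C1,C2) = 0
3-colorings: 9 of 3^12, det 0 — tricolorable
note: V is palindromic (span 5, det 0): q -> 1/q fixes it; necessary, not sufficient, for amphichirality


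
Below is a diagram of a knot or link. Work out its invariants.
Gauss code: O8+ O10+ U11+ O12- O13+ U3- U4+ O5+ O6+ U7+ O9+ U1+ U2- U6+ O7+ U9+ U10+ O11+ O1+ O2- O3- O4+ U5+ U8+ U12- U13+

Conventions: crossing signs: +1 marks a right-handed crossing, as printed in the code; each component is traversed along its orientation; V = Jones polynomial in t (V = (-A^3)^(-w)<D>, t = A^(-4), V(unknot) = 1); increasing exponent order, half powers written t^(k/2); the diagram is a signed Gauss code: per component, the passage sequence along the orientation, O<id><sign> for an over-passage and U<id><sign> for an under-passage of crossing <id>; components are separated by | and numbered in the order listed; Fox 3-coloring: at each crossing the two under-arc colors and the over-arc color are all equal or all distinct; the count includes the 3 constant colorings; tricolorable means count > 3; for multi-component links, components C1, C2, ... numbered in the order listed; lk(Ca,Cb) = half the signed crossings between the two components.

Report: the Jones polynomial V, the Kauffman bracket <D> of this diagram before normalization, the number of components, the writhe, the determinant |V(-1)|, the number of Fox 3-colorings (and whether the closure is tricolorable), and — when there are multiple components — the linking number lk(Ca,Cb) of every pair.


V(t) = t^2 + 2t^4 - 2t^5 + t^6 - 2t^7 + t^8
bracket: -A^-11 + 2A^-7 - A^-3 + 2A - 2A^5 - A^13, w = +7
1 component, writhe +7, over 13 crossings
det 9, colorings 27 of 3^13 — tricolorable
observation: the span of V is 6, forcing >= 6 crossings in any diagram


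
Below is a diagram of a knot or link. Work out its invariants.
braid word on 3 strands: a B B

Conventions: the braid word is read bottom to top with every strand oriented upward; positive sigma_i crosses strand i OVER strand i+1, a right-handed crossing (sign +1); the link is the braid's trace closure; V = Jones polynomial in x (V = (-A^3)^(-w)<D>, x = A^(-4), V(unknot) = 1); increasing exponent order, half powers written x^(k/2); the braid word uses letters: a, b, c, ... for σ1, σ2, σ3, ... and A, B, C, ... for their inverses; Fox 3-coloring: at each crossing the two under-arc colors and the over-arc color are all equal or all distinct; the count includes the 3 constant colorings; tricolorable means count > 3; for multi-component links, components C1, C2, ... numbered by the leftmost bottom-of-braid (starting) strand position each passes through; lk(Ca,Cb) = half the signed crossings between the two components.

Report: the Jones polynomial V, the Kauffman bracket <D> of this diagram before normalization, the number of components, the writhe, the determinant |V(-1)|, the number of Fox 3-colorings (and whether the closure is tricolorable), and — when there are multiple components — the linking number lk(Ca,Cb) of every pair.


V(x) = -x^(-5/2) - x^(-1/2)
bracket: A^-1 + A^7, w = -1
2 components, writhe -1, over 3 crossings
lk(C1,C2) = -1
det 2, colorings 3 of 3^3 — not tricolorable
observation: det 2 = |V(-1)|; not divisible by 3, so not tricolorable


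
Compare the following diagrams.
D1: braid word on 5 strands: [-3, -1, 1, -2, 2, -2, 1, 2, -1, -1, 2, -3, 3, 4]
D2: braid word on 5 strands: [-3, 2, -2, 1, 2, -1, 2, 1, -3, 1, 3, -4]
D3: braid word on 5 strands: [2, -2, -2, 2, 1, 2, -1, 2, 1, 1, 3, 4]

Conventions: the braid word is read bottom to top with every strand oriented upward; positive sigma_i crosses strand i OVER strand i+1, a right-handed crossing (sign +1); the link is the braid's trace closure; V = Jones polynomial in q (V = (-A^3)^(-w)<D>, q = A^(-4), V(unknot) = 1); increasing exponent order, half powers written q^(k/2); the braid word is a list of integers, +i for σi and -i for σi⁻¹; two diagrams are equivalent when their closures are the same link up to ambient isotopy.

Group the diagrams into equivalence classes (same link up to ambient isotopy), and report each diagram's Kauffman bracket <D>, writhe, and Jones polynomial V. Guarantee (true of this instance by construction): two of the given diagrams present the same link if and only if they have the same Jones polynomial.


equivalence classes: {D1} | {D2, D3}
D1 (bracket 1; 14 crossings at w = 0): V = 1
D2 (bracket -A^-18 + A^-14 - A^-10 + 2A^-6 - A^-2 + A^2; 12 crossings at w = +2): V = q - q^2 + 2q^3 - q^4 + q^5 - q^6
V(D3) = q - q^2 + 2q^3 - q^4 + q^5 - q^6  [12 crossings, <D> = -A^-6 + A^-2 - A^2 + 2A^6 - A^10 + A^14, w = +6]
key observation: V(q) takes 2 values over 3 diagrams, fixing the grouping


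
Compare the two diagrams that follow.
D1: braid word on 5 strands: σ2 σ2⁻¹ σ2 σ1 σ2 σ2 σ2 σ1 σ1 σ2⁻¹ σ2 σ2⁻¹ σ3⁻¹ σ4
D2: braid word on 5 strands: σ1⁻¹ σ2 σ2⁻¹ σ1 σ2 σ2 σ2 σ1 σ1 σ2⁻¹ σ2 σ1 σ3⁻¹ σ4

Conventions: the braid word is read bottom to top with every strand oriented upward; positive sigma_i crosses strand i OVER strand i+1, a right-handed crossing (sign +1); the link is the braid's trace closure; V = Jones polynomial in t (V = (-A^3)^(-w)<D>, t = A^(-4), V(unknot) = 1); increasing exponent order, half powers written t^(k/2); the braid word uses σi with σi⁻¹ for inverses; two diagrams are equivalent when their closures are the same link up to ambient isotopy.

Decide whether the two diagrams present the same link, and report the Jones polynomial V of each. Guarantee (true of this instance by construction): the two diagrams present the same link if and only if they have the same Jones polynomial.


equivalent: yes
D1 (bracket A^-14 - 2A^-10 + A^-6 - 2A^-2 + 2A^2 + A^10; 14 crossings at w = +6): V = t^2 + 2t^4 - 2t^5 + t^6 - 2t^7 + t^8
D2 (bracket A^-14 - 2A^-10 + A^-6 - 2A^-2 + 2A^2 + A^10; 14 crossings at w = +6): V = t^2 + 2t^4 - 2t^5 + t^6 - 2t^7 + t^8
key observation: D2 (14 crossings) and D1 (14) are Markov-related braid presentations


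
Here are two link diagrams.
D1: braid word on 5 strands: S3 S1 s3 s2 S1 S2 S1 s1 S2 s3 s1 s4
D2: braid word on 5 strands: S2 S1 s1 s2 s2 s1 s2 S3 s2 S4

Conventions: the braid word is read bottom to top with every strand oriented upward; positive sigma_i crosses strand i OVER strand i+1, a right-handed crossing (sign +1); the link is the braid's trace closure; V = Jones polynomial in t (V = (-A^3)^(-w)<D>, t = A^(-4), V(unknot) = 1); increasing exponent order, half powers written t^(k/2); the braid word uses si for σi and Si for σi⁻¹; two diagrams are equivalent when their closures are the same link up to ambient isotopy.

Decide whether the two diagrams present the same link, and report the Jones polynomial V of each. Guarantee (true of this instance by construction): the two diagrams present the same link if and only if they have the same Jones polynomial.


same link: no
V(D1) = 1  [12 crossings, <D> = 1, w = 0]
D2 (bracket -A^-10 + A^-6 + A^2; 10 crossings at w = +2): V = t + t^3 - t^4
note: 2 values of V(t) split the 2 diagrams


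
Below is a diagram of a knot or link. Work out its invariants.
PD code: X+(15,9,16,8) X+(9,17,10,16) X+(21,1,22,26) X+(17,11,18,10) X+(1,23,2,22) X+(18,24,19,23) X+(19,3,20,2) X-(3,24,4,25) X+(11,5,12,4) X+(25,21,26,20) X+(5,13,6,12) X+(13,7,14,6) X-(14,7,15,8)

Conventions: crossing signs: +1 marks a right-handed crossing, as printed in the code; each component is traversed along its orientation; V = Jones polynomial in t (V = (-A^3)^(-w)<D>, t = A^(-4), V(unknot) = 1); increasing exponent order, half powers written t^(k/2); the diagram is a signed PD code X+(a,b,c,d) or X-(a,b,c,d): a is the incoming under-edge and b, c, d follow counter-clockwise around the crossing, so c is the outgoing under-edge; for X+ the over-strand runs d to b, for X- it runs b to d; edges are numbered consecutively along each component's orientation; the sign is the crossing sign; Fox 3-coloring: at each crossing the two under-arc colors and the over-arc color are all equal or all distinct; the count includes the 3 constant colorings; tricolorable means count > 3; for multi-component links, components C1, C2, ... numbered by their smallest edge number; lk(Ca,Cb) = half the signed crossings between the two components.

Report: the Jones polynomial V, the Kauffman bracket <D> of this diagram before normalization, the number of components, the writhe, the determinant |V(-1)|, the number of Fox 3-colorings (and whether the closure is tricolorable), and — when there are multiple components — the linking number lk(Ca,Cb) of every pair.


V(t) = t^3 + 2t^5 - 2t^6 + 2t^7 - 3t^8 + 2t^9 - 2t^10 + t^11
bracket: -A^-17 + 2A^-13 - 2A^-9 + 3A^-5 - 2A^-1 + 2A^3 - 2A^7 - A^15, w = +9
1 component, writhe +9, over 13 crossings
det 15, colorings 9 of 3^13 — tricolorable
observation: V spans 8 powers of t: at least 8 crossings in any diagram


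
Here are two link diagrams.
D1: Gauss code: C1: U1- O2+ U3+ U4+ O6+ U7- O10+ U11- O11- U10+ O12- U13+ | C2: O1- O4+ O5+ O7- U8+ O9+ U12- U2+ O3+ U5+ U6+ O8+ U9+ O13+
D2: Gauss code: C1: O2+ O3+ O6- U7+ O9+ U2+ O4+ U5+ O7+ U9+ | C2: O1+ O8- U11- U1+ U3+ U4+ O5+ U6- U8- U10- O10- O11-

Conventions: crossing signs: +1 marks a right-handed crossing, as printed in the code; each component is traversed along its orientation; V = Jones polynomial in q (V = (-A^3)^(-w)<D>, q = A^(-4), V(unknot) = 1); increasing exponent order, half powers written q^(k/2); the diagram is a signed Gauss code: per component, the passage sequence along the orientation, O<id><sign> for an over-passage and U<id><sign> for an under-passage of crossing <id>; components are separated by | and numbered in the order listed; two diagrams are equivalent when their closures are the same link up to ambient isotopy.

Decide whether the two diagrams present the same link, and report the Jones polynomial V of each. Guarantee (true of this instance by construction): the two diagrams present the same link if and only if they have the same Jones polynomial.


same link: yes
V(D1) = -q^(3/2) - 2q^(7/2) + q^(9/2) - q^(11/2) + q^(13/2)  [13 crossings, <D> = -A^-11 + A^-7 - A^-3 + 2A + A^9, w = +5]
V(D2) = -q^(3/2) - 2q^(7/2) + q^(9/2) - q^(11/2) + q^(13/2)  (w +3, c 11, <D> = -A^-17 + A^-13 - A^-9 + 2A^-5 + A^3)
note: Reidemeister moves carry D1 (13 crossings) to D2 (11)


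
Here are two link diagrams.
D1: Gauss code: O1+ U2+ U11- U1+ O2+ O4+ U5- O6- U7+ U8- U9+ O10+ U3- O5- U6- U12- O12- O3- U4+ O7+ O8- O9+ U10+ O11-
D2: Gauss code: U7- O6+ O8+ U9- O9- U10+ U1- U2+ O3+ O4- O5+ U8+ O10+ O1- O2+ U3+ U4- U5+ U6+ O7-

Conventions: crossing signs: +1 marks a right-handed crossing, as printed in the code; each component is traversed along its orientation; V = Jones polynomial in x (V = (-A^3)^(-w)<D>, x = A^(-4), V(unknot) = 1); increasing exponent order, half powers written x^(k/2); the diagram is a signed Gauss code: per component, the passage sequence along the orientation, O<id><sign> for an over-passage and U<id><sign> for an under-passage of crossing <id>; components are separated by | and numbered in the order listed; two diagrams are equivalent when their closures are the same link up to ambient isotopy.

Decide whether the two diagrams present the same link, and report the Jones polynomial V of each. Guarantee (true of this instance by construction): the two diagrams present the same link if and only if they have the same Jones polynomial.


same link: no
V(D1) = -x^-3 + 2x^-2 - 2x^-1 + 3 - 2x + 2x^2 - x^3  [12 crossings, <D> = -A^-12 + 2A^-8 - 2A^-4 + 3 - 2A^4 + 2A^8 - A^12, w = 0]
V(D2) = x + x^3 - x^4  [10 crossings, <D> = -A^-10 + A^-6 + A^2, w = +2]
insight: comparing 2 Jones polynomials yields 2 groups


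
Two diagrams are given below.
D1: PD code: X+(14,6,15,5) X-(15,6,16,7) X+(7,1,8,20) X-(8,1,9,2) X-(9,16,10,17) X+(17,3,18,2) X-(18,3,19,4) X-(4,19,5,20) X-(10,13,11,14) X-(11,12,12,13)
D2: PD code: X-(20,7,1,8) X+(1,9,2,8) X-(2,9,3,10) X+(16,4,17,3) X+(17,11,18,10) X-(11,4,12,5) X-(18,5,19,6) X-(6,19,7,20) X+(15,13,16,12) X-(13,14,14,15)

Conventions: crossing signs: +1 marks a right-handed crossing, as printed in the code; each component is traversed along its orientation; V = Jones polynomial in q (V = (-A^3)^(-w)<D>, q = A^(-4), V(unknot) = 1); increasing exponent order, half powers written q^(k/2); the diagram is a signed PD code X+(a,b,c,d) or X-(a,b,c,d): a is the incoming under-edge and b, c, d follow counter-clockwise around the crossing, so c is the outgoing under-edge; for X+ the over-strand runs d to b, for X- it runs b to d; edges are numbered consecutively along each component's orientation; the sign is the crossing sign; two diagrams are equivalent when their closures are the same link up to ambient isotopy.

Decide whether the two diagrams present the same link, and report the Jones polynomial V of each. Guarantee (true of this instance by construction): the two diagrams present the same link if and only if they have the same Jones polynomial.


same link: no
V(D1) = 1  [10 crossings, <D> = A^-12, w = -4]
V(D2) = -q^-4 + q^-3 + q^-1  (w -2, c 10, <D> = A^-2 + A^6 - A^10)
note: V(q) takes 2 values over 2 diagrams, fixing the grouping


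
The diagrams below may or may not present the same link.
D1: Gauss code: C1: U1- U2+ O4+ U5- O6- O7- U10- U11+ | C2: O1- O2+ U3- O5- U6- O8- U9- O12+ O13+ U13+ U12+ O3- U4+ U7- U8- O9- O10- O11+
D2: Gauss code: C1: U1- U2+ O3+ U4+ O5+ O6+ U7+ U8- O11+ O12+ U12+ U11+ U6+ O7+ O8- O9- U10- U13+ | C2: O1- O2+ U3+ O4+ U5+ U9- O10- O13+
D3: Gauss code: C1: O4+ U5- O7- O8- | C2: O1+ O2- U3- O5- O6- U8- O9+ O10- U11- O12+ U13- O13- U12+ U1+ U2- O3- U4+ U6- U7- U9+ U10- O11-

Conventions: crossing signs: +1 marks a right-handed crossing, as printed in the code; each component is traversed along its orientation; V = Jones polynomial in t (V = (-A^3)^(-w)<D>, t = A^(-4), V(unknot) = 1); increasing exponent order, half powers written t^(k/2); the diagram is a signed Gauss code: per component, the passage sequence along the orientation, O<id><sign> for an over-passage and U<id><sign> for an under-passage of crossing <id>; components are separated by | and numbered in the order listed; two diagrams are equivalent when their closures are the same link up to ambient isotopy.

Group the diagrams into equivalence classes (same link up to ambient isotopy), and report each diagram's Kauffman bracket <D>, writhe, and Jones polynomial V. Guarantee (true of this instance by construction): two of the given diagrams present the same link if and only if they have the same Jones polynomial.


equivalence classes: {D1, D3} | {D2}
D1 (bracket A^-3 + 2A^5 - A^9 + A^13 - A^17; 13 crossings at w = -3): V = t^(-13/2) - t^(-11/2) + t^(-9/2) - 2t^(-7/2) - t^(-3/2)
V(D2) = -t^(1/2) - t^(5/2)  [13 crossings, <D> = A^5 + A^13, w = +5]
V(D3) = t^(-13/2) - t^(-11/2) + t^(-9/2) - 2t^(-7/2) - t^(-3/2)  [13 crossings, <D> = A^-9 + 2A^-1 - A^3 + A^7 - A^11, w = -5]
key observation: 2 values of V(t) split the 3 diagrams


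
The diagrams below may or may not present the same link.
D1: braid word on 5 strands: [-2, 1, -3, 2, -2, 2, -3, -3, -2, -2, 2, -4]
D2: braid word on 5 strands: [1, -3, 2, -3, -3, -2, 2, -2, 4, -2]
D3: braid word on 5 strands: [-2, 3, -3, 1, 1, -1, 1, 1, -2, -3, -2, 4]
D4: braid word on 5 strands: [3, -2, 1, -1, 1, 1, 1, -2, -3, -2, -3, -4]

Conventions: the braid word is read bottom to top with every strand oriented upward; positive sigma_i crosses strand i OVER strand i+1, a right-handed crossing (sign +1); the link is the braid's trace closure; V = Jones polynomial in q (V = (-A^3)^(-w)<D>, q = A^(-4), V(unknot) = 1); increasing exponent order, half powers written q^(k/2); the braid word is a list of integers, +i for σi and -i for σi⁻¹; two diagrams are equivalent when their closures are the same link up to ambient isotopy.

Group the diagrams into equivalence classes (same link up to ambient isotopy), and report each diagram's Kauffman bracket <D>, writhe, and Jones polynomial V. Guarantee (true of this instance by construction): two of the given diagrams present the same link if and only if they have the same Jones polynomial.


grouping into links: {D1, D2} | {D3, D4}
V(D1) = -q^-6 + q^-5 - q^-4 + 2q^-3 - q^-2 + q^-1  (w -4, c 12, <D> = A^-8 - A^-4 + 2 - A^4 + A^8 - A^12)
V(D2) = -q^-6 + q^-5 - q^-4 + 2q^-3 - q^-2 + q^-1  (w -2, c 10, <D> = A^-2 - A^2 + 2A^6 - A^10 + A^14 - A^18)
D3 (bracket -A^-12 + A^-8 - A^-4 + 3 - A^4 + A^8 - A^12; 12 crossings at w = 0): V = -q^-3 + q^-2 - q^-1 + 3 - q + q^2 - q^3
V(D4) = -q^-3 + q^-2 - q^-1 + 3 - q + q^2 - q^3  (w -2, c 12, <D> = -A^-18 + A^-14 - A^-10 + 3A^-6 - A^-2 + A^2 - A^6)
why: 2 classes among 4 diagrams; unequal V(q) rules out equality


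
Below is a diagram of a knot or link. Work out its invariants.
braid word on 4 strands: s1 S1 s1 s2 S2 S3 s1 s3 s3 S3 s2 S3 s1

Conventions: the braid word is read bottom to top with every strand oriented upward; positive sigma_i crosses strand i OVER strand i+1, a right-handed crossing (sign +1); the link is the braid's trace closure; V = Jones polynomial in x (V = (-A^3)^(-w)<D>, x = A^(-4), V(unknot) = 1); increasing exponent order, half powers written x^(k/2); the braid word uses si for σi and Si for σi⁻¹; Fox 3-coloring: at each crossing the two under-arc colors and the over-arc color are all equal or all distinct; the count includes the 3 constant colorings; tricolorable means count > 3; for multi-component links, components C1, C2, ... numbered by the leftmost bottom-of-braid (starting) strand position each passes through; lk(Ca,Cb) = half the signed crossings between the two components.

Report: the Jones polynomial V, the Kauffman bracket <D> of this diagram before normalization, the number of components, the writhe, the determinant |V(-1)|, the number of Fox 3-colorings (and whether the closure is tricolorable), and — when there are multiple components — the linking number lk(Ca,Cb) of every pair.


V(x) = x + x^3 - x^4
bracket: A^-7 - A^-3 - A^5, w = +3
1 component, writhe +3, over 13 crossings
det 3, colorings 9 of 3^13 — tricolorable
observation: w = +3 shifts under R1 moves; the (-A^3)^(-3) factor cancels that in V


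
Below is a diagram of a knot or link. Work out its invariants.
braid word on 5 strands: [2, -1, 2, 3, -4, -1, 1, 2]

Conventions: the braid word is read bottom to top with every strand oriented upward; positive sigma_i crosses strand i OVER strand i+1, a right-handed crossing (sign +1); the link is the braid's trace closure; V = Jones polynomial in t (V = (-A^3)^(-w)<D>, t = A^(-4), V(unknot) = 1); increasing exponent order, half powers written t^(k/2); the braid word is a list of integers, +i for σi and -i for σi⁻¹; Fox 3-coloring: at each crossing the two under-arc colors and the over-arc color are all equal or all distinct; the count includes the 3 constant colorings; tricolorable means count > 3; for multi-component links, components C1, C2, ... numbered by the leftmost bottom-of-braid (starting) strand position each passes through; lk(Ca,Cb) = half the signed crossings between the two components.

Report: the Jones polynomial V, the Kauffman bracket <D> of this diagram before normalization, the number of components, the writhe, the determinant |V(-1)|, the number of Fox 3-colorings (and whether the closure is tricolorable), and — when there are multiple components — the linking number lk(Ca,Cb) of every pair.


Jones polynomial: V(t) = t + t^3 - t^4
<D> = -A^-10 + A^-6 + A^2; writhe +2
components 1, writhe +2 (8 crossings)
3-colorings: 9 of 3^8, det 3 — tricolorable
note: inverse pairs cancel, leaving σ2 σ1⁻¹ σ2 σ3 σ4⁻¹ σ2


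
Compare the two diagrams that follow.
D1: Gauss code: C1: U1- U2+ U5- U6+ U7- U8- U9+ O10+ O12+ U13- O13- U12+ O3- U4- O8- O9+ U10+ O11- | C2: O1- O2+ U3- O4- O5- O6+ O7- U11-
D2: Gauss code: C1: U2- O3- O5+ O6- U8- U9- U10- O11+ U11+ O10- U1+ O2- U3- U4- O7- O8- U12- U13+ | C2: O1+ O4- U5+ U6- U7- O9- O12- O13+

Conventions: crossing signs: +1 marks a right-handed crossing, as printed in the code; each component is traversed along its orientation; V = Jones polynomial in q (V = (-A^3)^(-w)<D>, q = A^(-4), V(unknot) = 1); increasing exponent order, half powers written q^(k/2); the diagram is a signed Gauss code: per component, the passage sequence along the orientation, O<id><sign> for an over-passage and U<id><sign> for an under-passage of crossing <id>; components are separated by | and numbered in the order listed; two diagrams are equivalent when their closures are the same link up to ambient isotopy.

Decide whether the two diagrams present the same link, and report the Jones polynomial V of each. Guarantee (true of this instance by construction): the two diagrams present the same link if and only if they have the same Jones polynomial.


same link: no
V(D1) = -q^(-9/2) - q^(-5/2) + q^(-3/2) - q^(-1/2)  [13 crossings, <D> = A^-7 - A^-3 + A + A^9, w = -3]
V(D2) = q^(-13/2) - q^(-11/2) + q^(-9/2) - 2q^(-7/2) - q^(-3/2)  (w -5, c 13, <D> = A^-9 + 2A^-1 - A^3 + A^7 - A^11)
note: 2 values of V(q) split the 2 diagrams


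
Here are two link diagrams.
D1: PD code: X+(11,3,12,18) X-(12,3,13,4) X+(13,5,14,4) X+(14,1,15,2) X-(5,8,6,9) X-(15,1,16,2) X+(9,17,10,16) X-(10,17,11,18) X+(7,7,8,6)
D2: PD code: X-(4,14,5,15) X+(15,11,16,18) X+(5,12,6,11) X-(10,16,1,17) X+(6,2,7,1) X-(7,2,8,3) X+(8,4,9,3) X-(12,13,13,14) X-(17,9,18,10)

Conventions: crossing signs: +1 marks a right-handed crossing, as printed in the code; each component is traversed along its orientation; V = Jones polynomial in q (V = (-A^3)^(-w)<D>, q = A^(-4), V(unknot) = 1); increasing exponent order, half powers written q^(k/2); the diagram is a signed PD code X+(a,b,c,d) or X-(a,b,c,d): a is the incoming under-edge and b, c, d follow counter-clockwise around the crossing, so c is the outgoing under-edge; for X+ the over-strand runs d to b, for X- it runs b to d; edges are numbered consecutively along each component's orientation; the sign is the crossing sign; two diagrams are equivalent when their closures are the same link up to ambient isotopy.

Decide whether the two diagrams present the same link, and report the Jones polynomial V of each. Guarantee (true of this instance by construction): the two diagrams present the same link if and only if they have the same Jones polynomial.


equivalent: no
V(D1) = -q^(-1/2) - q^(1/2)  (w +1, c 9, <D> = A + A^5)
D2 (bracket A^-1 + A^7; 9 crossings at w = -1): V = -q^(-5/2) - q^(-1/2)
why: 2 values of V(q) split the 2 diagrams


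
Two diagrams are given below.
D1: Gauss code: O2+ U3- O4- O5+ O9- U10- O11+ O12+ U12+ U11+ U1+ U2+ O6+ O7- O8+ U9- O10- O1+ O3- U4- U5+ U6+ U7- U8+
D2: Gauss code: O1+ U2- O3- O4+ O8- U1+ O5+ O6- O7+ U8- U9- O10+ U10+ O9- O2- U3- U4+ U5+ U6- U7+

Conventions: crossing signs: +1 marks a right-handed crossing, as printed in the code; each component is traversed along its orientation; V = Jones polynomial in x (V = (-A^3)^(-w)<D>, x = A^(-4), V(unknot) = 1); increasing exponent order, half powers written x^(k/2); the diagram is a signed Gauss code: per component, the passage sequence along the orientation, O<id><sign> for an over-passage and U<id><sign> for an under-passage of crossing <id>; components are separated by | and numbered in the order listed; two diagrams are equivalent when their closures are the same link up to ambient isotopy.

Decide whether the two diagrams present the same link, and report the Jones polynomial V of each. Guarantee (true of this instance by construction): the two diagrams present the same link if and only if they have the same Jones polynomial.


same link: yes
V(D1) = x^-2 - x^-1 + 1 - x + x^2  [12 crossings, <D> = A^-2 - A^2 + A^6 - A^10 + A^14, w = +2]
D2 (bracket A^-8 - A^-4 + 1 - A^4 + A^8; 10 crossings at w = 0): V = x^-2 - x^-1 + 1 - x + x^2
note: Reidemeister moves carry D1 (12 crossings) to D2 (10)


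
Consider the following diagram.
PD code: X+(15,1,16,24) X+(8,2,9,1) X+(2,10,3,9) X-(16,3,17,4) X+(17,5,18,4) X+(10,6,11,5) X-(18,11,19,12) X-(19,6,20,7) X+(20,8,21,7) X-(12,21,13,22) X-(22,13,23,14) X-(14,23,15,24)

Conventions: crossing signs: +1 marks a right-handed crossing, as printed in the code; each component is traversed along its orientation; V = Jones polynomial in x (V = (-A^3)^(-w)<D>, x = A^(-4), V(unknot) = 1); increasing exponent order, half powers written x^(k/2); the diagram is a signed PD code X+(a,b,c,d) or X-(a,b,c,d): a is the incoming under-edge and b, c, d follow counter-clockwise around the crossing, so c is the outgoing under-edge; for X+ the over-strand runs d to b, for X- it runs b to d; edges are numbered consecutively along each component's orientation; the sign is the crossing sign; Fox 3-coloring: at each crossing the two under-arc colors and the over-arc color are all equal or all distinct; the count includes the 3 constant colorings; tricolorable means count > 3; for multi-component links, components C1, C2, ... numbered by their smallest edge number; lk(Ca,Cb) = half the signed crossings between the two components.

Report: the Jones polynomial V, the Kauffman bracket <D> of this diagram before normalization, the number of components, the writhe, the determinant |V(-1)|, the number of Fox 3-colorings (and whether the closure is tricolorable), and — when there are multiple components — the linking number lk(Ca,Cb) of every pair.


V(x) = -x^-3 + x^-2 - x^-1 + 3 - x + x^2 - x^3
bracket: -A^-12 + A^-8 - A^-4 + 3 - A^4 + A^8 - A^12, w = 0
1 component, writhe 0, over 12 crossings
det 9, colorings 27 of 3^12 — tricolorable
observation: |V(-1)| = 9: so tricolorable, since 3 divides 9


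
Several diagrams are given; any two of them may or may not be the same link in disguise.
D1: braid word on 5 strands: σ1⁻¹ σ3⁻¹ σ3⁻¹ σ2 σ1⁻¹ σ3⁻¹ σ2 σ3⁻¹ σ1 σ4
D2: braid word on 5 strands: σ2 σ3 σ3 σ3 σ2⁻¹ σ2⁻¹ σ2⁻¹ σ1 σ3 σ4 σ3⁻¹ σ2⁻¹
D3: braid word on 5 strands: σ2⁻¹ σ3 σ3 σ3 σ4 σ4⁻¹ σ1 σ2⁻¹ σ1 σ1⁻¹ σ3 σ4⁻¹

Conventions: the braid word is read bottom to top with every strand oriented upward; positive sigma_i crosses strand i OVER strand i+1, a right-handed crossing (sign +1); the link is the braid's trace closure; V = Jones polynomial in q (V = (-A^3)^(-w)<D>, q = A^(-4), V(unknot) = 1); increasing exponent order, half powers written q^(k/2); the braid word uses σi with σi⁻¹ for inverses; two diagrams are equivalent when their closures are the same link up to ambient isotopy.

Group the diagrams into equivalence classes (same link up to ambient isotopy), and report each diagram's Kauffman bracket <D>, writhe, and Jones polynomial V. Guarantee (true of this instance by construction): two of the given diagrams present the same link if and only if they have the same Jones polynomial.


equivalence classes: {D1} | {D2} | {D3}
D1 (bracket A^-10 - A^-6 + 2A^-2 - 2A^2 + 2A^6 - 2A^10 + A^14; 10 crossings at w = -2): V = q^-5 - 2q^-4 + 2q^-3 - 2q^-2 + 2q^-1 - 1 + q
V(D2) = -q^-3 + q^-2 - q^-1 + 3 - q + q^2 - q^3  [12 crossings, <D> = -A^-6 + A^-2 - A^2 + 3A^6 - A^10 + A^14 - A^18, w = +2]
V(D3) = q^-1 - 1 + 2q - 2q^2 + 2q^3 - 2q^4 + q^5  [12 crossings, <D> = A^-14 - 2A^-10 + 2A^-6 - 2A^-2 + 2A^2 - A^6 + A^10, w = +2]
key observation: V(q) takes 3 values over 3 diagrams, fixing the grouping


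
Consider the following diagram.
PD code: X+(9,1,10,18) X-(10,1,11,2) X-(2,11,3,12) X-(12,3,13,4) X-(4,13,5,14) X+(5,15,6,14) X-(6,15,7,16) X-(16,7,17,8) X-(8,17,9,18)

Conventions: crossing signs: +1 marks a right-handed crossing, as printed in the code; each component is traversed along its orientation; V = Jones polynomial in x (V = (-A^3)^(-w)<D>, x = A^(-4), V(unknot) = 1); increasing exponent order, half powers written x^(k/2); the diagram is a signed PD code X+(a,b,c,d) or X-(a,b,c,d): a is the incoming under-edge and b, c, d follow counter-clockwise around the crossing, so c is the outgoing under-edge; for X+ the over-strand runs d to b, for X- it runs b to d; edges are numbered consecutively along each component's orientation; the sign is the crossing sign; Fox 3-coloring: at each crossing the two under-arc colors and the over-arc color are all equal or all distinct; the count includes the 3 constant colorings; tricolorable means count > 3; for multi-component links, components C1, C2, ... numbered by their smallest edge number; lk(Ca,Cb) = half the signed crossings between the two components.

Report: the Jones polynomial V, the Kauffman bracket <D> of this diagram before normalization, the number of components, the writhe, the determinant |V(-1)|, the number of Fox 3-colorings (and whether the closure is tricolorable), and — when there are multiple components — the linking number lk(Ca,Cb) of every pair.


V = -x^-7 + x^-6 - x^-5 + x^-4 + x^-2
<D> = -A^-7 - A + A^5 - A^9 + A^13 (w = -5)
1 component over 9 crossings, w = -5
3 Fox colorings among 3^9, |V(-1)| = 5: not tricolorable
why: w = -5 (over 9 crossings) is diagram-only; (-A^3)^(5) removes it from V


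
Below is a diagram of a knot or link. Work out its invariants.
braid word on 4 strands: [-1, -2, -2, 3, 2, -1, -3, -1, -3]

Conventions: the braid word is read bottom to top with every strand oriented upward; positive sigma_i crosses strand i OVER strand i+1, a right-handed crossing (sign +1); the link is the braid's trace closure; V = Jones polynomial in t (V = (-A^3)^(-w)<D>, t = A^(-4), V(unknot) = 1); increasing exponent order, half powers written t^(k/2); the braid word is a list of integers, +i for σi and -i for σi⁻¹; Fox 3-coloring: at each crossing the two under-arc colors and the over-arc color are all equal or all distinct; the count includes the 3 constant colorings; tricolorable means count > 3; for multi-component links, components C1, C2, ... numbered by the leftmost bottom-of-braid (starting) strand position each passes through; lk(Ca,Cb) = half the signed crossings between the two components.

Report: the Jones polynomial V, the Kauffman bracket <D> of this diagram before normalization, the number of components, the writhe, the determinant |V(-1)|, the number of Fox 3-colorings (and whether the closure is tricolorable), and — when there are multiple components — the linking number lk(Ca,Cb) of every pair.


V(t) = t^-8 - 2t^-7 + t^-6 - 2t^-5 + 2t^-4 + t^-2
bracket: -A^-7 - 2A + 2A^5 - A^9 + 2A^13 - A^17, w = -5
1 component, writhe -5, over 9 crossings
det 9, colorings 27 of 3^9 — tricolorable
observation: |V(-1)| = 9: so tricolorable, since 3 divides 9


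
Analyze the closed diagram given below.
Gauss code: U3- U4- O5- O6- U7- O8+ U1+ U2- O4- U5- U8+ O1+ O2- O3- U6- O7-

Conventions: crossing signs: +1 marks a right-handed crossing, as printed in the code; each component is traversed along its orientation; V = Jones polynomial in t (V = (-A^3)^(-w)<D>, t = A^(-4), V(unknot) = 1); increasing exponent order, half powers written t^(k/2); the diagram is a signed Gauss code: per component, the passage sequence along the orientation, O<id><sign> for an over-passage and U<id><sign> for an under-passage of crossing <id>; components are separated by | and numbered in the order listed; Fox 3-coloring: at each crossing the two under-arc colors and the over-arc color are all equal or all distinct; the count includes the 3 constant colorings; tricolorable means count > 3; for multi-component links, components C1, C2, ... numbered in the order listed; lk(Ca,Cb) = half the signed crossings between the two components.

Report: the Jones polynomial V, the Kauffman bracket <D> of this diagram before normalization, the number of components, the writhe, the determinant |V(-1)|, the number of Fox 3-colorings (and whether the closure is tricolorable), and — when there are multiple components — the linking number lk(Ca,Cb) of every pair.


V(t) = -t^-6 + t^-5 - t^-4 + 2t^-3 - t^-2 + t^-1
bracket: A^-8 - A^-4 + 2 - A^4 + A^8 - A^12, w = -4
1 component, writhe -4, over 8 crossings
det 7, colorings 3 of 3^8 — not tricolorable
observation: det 7 = |V(-1)|; not divisible by 3, so not tricolorable


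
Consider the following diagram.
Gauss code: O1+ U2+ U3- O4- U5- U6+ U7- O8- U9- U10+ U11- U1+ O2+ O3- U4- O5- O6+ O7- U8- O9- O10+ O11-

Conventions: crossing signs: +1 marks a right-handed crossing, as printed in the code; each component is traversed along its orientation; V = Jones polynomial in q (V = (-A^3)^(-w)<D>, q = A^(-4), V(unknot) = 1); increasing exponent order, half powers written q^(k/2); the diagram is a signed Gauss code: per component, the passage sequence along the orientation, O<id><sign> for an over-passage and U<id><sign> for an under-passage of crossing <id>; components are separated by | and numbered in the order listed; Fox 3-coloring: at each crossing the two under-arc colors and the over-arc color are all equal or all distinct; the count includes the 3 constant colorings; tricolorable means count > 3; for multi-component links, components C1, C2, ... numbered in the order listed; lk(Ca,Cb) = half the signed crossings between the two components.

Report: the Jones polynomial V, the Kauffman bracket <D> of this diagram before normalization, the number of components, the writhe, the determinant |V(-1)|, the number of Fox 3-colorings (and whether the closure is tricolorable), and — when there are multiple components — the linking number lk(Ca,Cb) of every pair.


Jones polynomial: V(q) = -q^-4 + q^-3 + q^-1
<D> = -A^-5 - A^3 + A^7; writhe -3
components 1, writhe -3 (11 crossings)
3-colorings: 9 of 3^11, det 3 — tricolorable
note: the span of V is 3, forcing >= 3 crossings in any diagram


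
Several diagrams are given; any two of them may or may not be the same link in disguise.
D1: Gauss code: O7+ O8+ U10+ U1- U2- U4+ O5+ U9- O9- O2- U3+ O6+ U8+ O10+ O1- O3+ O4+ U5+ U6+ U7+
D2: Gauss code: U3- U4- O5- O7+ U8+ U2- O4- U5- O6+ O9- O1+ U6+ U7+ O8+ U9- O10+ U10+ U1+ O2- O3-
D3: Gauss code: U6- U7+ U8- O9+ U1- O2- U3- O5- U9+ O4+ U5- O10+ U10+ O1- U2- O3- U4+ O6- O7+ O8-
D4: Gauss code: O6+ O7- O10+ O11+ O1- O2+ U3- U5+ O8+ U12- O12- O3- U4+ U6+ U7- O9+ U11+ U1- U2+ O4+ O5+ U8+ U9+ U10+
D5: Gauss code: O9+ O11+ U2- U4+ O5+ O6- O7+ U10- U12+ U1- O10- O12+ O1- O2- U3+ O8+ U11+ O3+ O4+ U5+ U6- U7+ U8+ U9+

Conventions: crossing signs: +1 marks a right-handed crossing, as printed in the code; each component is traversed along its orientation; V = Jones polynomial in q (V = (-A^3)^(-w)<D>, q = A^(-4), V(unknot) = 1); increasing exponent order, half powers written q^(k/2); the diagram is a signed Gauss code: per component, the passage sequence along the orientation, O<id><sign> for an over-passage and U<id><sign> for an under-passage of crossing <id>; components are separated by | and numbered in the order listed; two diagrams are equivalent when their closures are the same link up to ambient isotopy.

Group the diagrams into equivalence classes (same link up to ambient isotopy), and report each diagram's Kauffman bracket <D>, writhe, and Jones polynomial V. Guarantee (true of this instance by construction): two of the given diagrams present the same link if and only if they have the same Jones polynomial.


equivalence classes: {D1, D4, D5} | {D2} | {D3}
D1 (bracket -A^-12 + A^-8 - A^-4 + 2 - A^4 + A^8; 10 crossings at w = +4): V = q - q^2 + 2q^3 - q^4 + q^5 - q^6
D2 (bracket 1; 10 crossings at w = 0): V = 1
V(D3) = q^-5 - 2q^-4 + 2q^-3 - 2q^-2 + 2q^-1 - 1 + q  [10 crossings, <D> = A^-10 - A^-6 + 2A^-2 - 2A^2 + 2A^6 - 2A^10 + A^14, w = -2]
D4 (bracket -A^-12 + A^-8 - A^-4 + 2 - A^4 + A^8; 12 crossings at w = +4): V = q - q^2 + 2q^3 - q^4 + q^5 - q^6
V(D5) = q - q^2 + 2q^3 - q^4 + q^5 - q^6  [12 crossings, <D> = -A^-12 + A^-8 - A^-4 + 2 - A^4 + A^8, w = +4]
observation: 3 values of V(q) split the 5 diagrams


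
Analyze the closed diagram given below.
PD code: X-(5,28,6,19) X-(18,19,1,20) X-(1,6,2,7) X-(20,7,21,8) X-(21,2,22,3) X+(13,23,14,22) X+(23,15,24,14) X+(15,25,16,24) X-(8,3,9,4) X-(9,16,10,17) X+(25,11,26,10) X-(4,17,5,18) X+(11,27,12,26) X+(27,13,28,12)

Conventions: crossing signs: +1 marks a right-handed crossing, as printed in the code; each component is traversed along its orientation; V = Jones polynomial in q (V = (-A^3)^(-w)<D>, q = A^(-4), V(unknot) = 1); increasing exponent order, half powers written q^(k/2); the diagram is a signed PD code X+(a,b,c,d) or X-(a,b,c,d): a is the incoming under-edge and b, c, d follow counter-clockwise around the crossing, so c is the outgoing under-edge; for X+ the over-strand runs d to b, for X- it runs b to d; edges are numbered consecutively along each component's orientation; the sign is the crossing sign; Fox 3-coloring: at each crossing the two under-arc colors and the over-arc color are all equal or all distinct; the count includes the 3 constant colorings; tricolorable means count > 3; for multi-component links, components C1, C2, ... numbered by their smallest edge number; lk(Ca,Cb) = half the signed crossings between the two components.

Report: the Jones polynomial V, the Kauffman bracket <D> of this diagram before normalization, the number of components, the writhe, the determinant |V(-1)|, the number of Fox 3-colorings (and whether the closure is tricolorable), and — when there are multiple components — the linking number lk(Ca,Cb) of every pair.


Jones polynomial: V(q) = q^(-11/2) - q^(-9/2) + 3q^(-7/2) - 6q^(-5/2) + 6q^(-3/2) - 9q^(-1/2) + 8q^(1/2) - 7q^(3/2) + 6q^(5/2) - 4q^(7/2) + 2q^(9/2) - q^(11/2)
<D> = -A^-28 + 2A^-24 - 4A^-20 + 6A^-16 - 7A^-12 + 8A^-8 - 9A^-4 + 6 - 6A^4 + 3A^8 - A^12 + A^16; writhe -2
components 2, writhe -2 (14 crossings)
linking number lk(C1,C2) = +1
3-colorings: 27 of 3^14, det 54 — tricolorable
note: span 11 respects span(V) <= c + mu - 1 = 15 for this 2-component diagram
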